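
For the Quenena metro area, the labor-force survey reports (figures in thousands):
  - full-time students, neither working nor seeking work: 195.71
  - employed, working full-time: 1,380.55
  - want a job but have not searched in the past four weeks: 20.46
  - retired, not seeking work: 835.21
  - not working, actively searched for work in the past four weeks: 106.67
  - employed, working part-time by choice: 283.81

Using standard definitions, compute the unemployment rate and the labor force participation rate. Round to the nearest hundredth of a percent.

Employed = 1,380.55 + 283.81 = 1,664.36 thousand.
Unemployed = 106.67 thousand.
Labor force = 1,664.36 + 106.67 = 1,771.03 thousand.
Not in labor force = 195.71 + 20.46 + 835.21 = 1,051.38 thousand (those not working and not actively searching are outside the labor force — including those who want a job but have given up searching).
Civilian working-age population = 1,771.03 + 1,051.38 = 2,822.41 thousand.
Unemployment rate = 106.67 / 1,771.03 = 6.02%.
Labor force participation rate = 1,771.03 / 2,822.41 = 62.75%.

Unemployment rate ≈ 6.02%; labor force participation rate ≈ 62.75%.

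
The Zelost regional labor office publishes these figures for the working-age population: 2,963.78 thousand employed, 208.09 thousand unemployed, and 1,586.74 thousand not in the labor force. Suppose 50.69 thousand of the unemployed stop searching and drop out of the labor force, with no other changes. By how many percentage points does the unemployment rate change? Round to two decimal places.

The unemployment rate changes by −1.52 percentage points.

Initially, labor force = 2,963.78 + 208.09 = 3,171.87 thousand, so u = 208.09/3,171.87 = 6.56%.
After the change, unemployed and labor force both fall by 50.69 → E = 2,963.78, U = 157.40, labor force = 3,121.18 thousand.
New unemployment rate = 157.40 / 3,121.18 = 5.04%.
Change = 5.04% − 6.56% = −1.52 percentage points.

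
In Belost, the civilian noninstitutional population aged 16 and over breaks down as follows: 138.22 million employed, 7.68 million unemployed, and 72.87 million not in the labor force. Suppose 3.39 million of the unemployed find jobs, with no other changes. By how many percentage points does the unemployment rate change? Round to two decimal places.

Initially, labor force = 138.22 + 7.68 = 145.90 million, so u = 7.68/145.90 = 5.26%.
After the change, unemployed falls and employed rises by 3.39; labor force unchanged → E = 141.61, U = 4.29, labor force = 145.90 million.
New unemployment rate = 4.29 / 145.90 = 2.94%.
Change = 2.94% − 5.26% = −2.32 percentage points.

The unemployment rate changes by −2.32 percentage points.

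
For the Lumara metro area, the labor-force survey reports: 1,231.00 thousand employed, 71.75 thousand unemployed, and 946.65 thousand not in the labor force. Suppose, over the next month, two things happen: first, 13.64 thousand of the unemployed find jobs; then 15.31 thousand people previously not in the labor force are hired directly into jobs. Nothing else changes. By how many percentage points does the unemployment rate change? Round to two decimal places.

Initially, labor force = 1,231.00 + 71.75 = 1,302.75 thousand, so u = 71.75/1,302.75 = 5.51%.
After the first change, unemployed falls and employed rises by 13.64; labor force unchanged → E = 1,244.64, U = 58.11, labor force = 1,302.75 thousand.
After the second change, employed and labor force both rise by 15.31; unemployed unchanged → E = 1,259.95, U = 58.11, labor force = 1,318.06 thousand.
New unemployment rate = 58.11 / 1,318.06 = 4.41%.
Change = 4.41% − 5.51% = −1.10 percentage points.

The unemployment rate changes by −1.10 percentage points.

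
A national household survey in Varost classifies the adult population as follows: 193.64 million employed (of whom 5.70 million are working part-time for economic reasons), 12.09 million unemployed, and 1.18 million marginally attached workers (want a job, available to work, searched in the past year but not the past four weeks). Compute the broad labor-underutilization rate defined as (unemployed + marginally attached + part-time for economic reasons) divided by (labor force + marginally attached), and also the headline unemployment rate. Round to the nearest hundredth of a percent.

Broad underutilization rate ≈ 9.17%; headline unemployment rate ≈ 5.88%.

Labor force = 193.64 + 12.09 = 205.73 million.
Numerator = 12.09 + 1.18 + 5.70 = 18.97 million.
Denominator = 205.73 + 1.18 = 206.91 million.
Broad rate = 18.97 / 206.91 = 9.17%.
Headline unemployment rate = 12.09 / 205.73 = 5.88%.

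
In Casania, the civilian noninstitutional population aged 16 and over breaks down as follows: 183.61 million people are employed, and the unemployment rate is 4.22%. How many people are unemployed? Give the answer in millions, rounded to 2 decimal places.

About 8.09 million are unemployed.

Let U be the number unemployed. The labor force is E + U, and U/(E+U) = 0.0422.
So U = 0.0422 × 183.61 / (1 − 0.0422) = 7.7483 / 0.9578 ≈ 8.09 million.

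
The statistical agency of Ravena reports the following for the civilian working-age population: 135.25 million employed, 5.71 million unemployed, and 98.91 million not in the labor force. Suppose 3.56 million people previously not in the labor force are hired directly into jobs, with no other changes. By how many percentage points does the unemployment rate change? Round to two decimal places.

The unemployment rate changes by −0.10 percentage points.

Initially, labor force = 135.25 + 5.71 = 140.96 million, so u = 5.71/140.96 = 4.05%.
After the change, employed and labor force both rise by 3.56; unemployed unchanged → E = 138.81, U = 5.71, labor force = 144.52 million.
New unemployment rate = 5.71 / 144.52 = 3.95%.
Change = 3.95% − 4.05% = −0.10 percentage points.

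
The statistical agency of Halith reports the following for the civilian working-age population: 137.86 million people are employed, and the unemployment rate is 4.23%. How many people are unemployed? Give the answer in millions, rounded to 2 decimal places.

About 6.09 million are unemployed.

Let U be the number unemployed. The labor force is E + U, and U/(E+U) = 0.0423.
So U = 0.0423 × 137.86 / (1 − 0.0423) = 5.8315 / 0.9577 ≈ 6.09 million.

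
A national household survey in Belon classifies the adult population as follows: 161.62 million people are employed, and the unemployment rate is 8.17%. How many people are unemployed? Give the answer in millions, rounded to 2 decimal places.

About 14.38 million are unemployed.

Let U be the number unemployed. The labor force is E + U, and U/(E+U) = 0.0817.
So U = 0.0817 × 161.62 / (1 − 0.0817) = 13.2044 / 0.9183 ≈ 14.38 million.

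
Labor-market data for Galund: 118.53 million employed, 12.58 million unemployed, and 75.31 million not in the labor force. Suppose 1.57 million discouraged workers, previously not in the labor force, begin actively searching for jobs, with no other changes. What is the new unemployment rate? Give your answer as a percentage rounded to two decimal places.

Initially, labor force = 118.53 + 12.58 = 131.11 million, so u = 12.58/131.11 = 9.59%.
After the change, unemployed and labor force both rise by 1.57 → E = 118.53, U = 14.15, labor force = 132.68 million.
New unemployment rate = 14.15 / 132.68 = 10.66%.

New unemployment rate ≈ 10.66%.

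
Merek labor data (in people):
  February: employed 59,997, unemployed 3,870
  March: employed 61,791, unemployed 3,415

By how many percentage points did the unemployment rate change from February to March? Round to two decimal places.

The unemployment rate changed by −0.82 percentage points.

February: labor force = 59,997 + 3,870 = 63,867; u = 3,870/63,867 = 6.06%.
March: labor force = 61,791 + 3,415 = 65,206; u = 3,415/65,206 = 5.24%.
Change = 5.24% − 6.06% = −0.82 pp.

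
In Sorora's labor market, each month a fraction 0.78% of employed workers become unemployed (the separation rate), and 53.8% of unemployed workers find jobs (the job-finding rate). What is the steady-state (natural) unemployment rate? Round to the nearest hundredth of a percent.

At steady state the flows balance: s·E = f·U, so U/(E+U) = s/(s+f).
u* = 0.78 / (0.78 + 53.8) = 0.78 / 54.58 = 1.43%.

Steady-state unemployment rate ≈ 1.43%.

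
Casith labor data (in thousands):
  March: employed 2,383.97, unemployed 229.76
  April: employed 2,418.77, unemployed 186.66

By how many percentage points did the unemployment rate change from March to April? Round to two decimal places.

The unemployment rate changed by −1.63 percentage points.

March: labor force = 2,383.97 + 229.76 = 2,613.73; u = 229.76/2,613.73 = 8.79%.
April: labor force = 2,418.77 + 186.66 = 2,605.43; u = 186.66/2,605.43 = 7.16%.
Change = 7.16% − 8.79% = −1.63 pp.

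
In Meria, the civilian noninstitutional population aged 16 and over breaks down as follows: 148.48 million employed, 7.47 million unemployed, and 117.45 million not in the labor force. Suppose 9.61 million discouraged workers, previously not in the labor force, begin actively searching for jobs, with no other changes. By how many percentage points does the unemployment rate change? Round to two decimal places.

The unemployment rate changes by +5.53 percentage points.

Initially, labor force = 148.48 + 7.47 = 155.95 million, so u = 7.47/155.95 = 4.79%.
After the change, unemployed and labor force both rise by 9.61 → E = 148.48, U = 17.08, labor force = 165.56 million.
New unemployment rate = 17.08 / 165.56 = 10.32%.
Change = 10.32% − 4.79% = +5.53 percentage points.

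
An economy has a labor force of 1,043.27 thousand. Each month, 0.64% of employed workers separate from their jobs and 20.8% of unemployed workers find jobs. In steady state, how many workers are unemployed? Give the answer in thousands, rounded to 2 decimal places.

About 31.14 thousand are unemployed in steady state.

Steady-state unemployment rate u* = s/(s+f) = 0.64/(0.64+20.8) = 0.029851.
Unemployed = u* × labor force = 0.029851 × 1,043.27 ≈ 31.14 thousand.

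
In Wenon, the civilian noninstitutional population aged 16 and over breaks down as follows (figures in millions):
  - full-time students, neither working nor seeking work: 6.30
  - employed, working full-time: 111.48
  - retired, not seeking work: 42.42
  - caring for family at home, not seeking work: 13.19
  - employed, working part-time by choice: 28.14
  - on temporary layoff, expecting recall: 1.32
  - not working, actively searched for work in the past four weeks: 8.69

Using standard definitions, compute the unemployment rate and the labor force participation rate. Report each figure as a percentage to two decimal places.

Employed = 111.48 + 28.14 = 139.62 million.
Unemployed = 1.32 + 8.69 = 10.01 million (jobless and actively searching, or on temporary layoff).
Labor force = 139.62 + 10.01 = 149.63 million.
Not in labor force = 6.30 + 42.42 + 13.19 = 61.91 million (those not working and not actively searching are outside the labor force).
Civilian working-age population = 149.63 + 61.91 = 211.54 million.
Unemployment rate = 10.01 / 149.63 = 6.69%.
Labor force participation rate = 149.63 / 211.54 = 70.73%.

Unemployment rate ≈ 6.69%; labor force participation rate ≈ 70.73%.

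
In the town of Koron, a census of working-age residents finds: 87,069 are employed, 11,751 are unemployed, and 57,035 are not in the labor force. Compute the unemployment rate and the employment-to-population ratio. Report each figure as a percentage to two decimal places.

Labor force = employed + unemployed = 87,069 + 11,751 = 98,820.
Working-age population = 98,820 + 57,035 = 155,855.
Unemployment rate = 11,751 / 98,820 = 11.89%.
Employment-population ratio = 87,069 / 155,855 = 55.87%.

Unemployment rate ≈ 11.89%; employment-population ratio ≈ 55.87%.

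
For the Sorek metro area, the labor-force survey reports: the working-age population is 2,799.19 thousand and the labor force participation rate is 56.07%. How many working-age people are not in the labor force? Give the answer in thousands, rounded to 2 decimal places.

Share not in the labor force = 1 − 0.5607 = 0.4393.
Not in labor force = 0.4393 × 2,799.19 ≈ 1,229.68 thousand.

About 1,229.68 thousand are not in the labor force.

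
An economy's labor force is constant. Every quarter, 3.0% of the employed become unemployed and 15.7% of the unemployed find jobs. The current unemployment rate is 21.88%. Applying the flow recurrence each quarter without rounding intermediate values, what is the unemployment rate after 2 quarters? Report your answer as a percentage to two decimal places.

Unemployment rate after two quarters ≈ 19.90%.

With a fixed labor force, u_{t+1} = u_t + s·(1−u_t) − f·u_t = u_t·(1−s−f) + s.
Here 1−s−f = 0.813 and s = 0.030.
u_1 = 0.218800 × 0.813 + 0.030 = 0.207884.
u_2 = 0.207884 × 0.813 + 0.030 = 0.199010.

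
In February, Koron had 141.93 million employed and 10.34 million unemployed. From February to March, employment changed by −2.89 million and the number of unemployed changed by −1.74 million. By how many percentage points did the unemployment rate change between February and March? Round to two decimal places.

The unemployment rate changed by −0.97 percentage points.

February: labor force = 141.93 + 10.34 = 152.27; u = 10.34/152.27 = 6.79%.
March: labor force = 139.04 + 8.60 = 147.64; u = 8.60/147.64 = 5.82%.
Change = 5.82% − 6.79% = −0.97 pp.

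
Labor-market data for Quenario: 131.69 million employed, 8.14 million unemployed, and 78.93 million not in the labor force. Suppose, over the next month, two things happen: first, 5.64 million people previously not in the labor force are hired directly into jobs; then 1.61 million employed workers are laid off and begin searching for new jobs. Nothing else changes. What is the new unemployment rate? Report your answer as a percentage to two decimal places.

Initially, labor force = 131.69 + 8.14 = 139.83 million, so u = 8.14/139.83 = 5.82%.
After the first change, employed and labor force both rise by 5.64; unemployed unchanged → E = 137.33, U = 8.14, labor force = 145.47 million.
After the second change, employed falls and unemployed rises by 1.61; labor force unchanged → E = 135.72, U = 9.75, labor force = 145.47 million.
New unemployment rate = 9.75 / 145.47 = 6.70%.

New unemployment rate ≈ 6.70%.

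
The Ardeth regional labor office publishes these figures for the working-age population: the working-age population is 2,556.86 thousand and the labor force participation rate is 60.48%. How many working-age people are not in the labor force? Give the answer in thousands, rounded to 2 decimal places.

About 1,010.47 thousand are not in the labor force.

Share not in the labor force = 1 − 0.6048 = 0.3952.
Not in labor force = 0.3952 × 2,556.86 ≈ 1,010.47 thousand.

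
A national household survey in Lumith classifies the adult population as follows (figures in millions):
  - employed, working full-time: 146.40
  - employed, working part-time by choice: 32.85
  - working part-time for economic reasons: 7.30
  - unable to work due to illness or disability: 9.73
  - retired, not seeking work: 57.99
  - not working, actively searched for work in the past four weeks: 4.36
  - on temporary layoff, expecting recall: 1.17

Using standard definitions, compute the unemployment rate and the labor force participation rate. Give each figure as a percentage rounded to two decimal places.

Employed = 146.40 + 32.85 + 7.30 = 186.55 million (anyone who worked, including part-time for economic reasons, counts as employed).
Unemployed = 4.36 + 1.17 = 5.53 million (jobless and actively searching, or on temporary layoff).
Labor force = 186.55 + 5.53 = 192.08 million.
Not in labor force = 9.73 + 57.99 = 67.72 million (those not working and not actively searching are outside the labor force).
Civilian working-age population = 192.08 + 67.72 = 259.80 million.
Unemployment rate = 5.53 / 192.08 = 2.88%.
Labor force participation rate = 192.08 / 259.80 = 73.93%.

Unemployment rate ≈ 2.88%; labor force participation rate ≈ 73.93%.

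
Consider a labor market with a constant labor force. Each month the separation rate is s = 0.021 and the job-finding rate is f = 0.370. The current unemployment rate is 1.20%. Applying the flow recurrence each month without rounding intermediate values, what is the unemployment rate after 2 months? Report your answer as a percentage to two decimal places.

With a fixed labor force, u_{t+1} = u_t + s·(1−u_t) − f·u_t = u_t·(1−s−f) + s.
Here 1−s−f = 0.609 and s = 0.021.
u_1 = 0.012000 × 0.609 + 0.021 = 0.028308.
u_2 = 0.028308 × 0.609 + 0.021 = 0.038240.

Unemployment rate after two months ≈ 3.82%.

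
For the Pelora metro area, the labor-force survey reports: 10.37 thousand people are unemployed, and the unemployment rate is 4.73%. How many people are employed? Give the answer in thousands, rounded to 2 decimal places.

Labor force = U / u = 10.37 / 0.0473 ≈ 219.24 thousand.
Employed = labor force − unemployed = 219.24 − 10.37 = 208.87 thousand.

About 208.87 thousand are employed.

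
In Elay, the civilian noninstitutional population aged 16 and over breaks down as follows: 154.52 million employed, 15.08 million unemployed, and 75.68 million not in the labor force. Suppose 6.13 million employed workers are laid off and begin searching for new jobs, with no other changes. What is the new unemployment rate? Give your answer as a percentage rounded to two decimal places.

New unemployment rate ≈ 12.51%.

Initially, labor force = 154.52 + 15.08 = 169.60 million, so u = 15.08/169.60 = 8.89%.
After the change, employed falls and unemployed rises by 6.13; labor force unchanged → E = 148.39, U = 21.21, labor force = 169.60 million.
New unemployment rate = 21.21 / 169.60 = 12.51%.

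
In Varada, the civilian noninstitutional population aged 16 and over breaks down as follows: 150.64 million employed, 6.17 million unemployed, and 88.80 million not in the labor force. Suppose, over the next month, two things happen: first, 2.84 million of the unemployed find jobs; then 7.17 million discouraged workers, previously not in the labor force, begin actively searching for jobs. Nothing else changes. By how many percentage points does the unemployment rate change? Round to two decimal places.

Initially, labor force = 150.64 + 6.17 = 156.81 million, so u = 6.17/156.81 = 3.93%.
After the first change, unemployed falls and employed rises by 2.84; labor force unchanged → E = 153.48, U = 3.33, labor force = 156.81 million.
After the second change, unemployed and labor force both rise by 7.17 → E = 153.48, U = 10.50, labor force = 163.98 million.
New unemployment rate = 10.50 / 163.98 = 6.40%.
Change = 6.40% − 3.93% = +2.47 percentage points.

The unemployment rate changes by +2.47 percentage points.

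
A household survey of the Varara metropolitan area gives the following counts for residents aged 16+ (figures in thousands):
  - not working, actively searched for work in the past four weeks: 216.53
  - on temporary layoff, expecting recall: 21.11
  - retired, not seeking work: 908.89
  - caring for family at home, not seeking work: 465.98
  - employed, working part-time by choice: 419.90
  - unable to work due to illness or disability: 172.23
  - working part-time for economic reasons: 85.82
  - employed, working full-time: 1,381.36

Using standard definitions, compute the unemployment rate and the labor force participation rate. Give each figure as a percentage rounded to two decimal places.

Employed = 419.90 + 85.82 + 1,381.36 = 1,887.08 thousand (anyone who worked, including part-time for economic reasons, counts as employed).
Unemployed = 216.53 + 21.11 = 237.64 thousand (jobless and actively searching, or on temporary layoff).
Labor force = 1,887.08 + 237.64 = 2,124.72 thousand.
Not in labor force = 908.89 + 465.98 + 172.23 = 1,547.10 thousand (those not working and not actively searching are outside the labor force).
Civilian working-age population = 2,124.72 + 1,547.10 = 3,671.82 thousand.
Unemployment rate = 237.64 / 2,124.72 = 11.18%.
Labor force participation rate = 2,124.72 / 3,671.82 = 57.87%.

Unemployment rate ≈ 11.18%; labor force participation rate ≈ 57.87%.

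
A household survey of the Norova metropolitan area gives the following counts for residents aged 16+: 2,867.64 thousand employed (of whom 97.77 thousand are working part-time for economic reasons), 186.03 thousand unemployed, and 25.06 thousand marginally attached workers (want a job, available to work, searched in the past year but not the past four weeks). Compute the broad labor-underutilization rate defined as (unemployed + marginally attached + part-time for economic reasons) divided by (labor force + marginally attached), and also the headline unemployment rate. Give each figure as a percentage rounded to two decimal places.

Labor force = 2,867.64 + 186.03 = 3,053.67 thousand.
Numerator = 186.03 + 25.06 + 97.77 = 308.86 thousand.
Denominator = 3,053.67 + 25.06 = 3,078.73 thousand.
Broad rate = 308.86 / 3,078.73 = 10.03%.
Headline unemployment rate = 186.03 / 3,053.67 = 6.09%.

Broad underutilization rate ≈ 10.03%; headline unemployment rate ≈ 6.09%.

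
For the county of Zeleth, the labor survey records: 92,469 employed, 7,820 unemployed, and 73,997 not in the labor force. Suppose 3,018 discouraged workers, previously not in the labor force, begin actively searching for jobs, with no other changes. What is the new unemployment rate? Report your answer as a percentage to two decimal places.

Initially, labor force = 92,469 + 7,820 = 100,289, so u = 7,820/100,289 = 7.80%.
After the change, unemployed and labor force both rise by 3,018 → E = 92,469, U = 10,838, labor force = 103,307.
New unemployment rate = 10,838 / 103,307 = 10.49%.

New unemployment rate ≈ 10.49%.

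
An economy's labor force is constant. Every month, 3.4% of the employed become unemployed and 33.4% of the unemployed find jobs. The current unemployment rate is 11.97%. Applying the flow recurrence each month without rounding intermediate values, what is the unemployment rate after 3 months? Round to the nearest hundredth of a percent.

With a fixed labor force, u_{t+1} = u_t + s·(1−u_t) − f·u_t = u_t·(1−s−f) + s.
Here 1−s−f = 0.632 and s = 0.034.
u_1 = 0.119700 × 0.632 + 0.034 = 0.109650.
u_2 = 0.109650 × 0.632 + 0.034 = 0.103299.
u_3 = 0.103299 × 0.632 + 0.034 = 0.099285.

Unemployment rate after three months ≈ 9.93%.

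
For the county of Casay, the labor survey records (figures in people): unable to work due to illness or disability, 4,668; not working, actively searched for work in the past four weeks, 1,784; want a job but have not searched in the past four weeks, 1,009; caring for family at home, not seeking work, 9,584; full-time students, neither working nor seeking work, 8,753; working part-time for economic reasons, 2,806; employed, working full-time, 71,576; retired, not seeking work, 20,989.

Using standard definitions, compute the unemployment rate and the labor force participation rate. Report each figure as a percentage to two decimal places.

Unemployment rate ≈ 2.34%; labor force participation rate ≈ 62.86%.

Employed = 2,806 + 71,576 = 74,382 (anyone who worked, including part-time for economic reasons, counts as employed).
Unemployed = 1,784.
Labor force = 74,382 + 1,784 = 76,166.
Not in labor force = 4,668 + 1,009 + 9,584 + 8,753 + 20,989 = 45,003 (those not working and not actively searching are outside the labor force — including those who want a job but have given up searching).
Civilian working-age population = 76,166 + 45,003 = 121,169.
Unemployment rate = 1,784 / 76,166 = 2.34%.
Labor force participation rate = 76,166 / 121,169 = 62.86%.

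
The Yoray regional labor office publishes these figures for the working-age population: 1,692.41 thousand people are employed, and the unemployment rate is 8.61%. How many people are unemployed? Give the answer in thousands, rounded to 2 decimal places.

About 159.44 thousand are unemployed.

Let U be the number unemployed. The labor force is E + U, and U/(E+U) = 0.0861.
So U = 0.0861 × 1,692.41 / (1 − 0.0861) = 145.7165 / 0.9139 ≈ 159.44 thousand.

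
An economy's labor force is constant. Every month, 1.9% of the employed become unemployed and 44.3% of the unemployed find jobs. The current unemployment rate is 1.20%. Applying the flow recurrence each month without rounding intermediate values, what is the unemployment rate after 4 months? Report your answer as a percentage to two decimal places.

Unemployment rate after four months ≈ 3.87%.

With a fixed labor force, u_{t+1} = u_t + s·(1−u_t) − f·u_t = u_t·(1−s−f) + s.
Here 1−s−f = 0.538 and s = 0.019.
u_1 = 0.012000 × 0.538 + 0.019 = 0.025456.
u_2 = 0.025456 × 0.538 + 0.019 = 0.032695.
u_3 = 0.032695 × 0.538 + 0.019 = 0.036590.
u_4 = 0.036590 × 0.538 + 0.019 = 0.038685.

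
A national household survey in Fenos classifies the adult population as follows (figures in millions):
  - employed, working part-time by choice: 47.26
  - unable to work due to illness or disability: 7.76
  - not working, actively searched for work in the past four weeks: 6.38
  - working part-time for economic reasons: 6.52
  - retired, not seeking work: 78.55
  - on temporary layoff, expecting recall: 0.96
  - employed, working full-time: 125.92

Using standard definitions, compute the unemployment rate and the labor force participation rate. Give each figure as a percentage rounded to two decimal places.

Unemployment rate ≈ 3.92%; labor force participation rate ≈ 68.43%.

Employed = 47.26 + 6.52 + 125.92 = 179.70 million (anyone who worked, including part-time for economic reasons, counts as employed).
Unemployed = 6.38 + 0.96 = 7.34 million (jobless and actively searching, or on temporary layoff).
Labor force = 179.70 + 7.34 = 187.04 million.
Not in labor force = 7.76 + 78.55 = 86.31 million (those not working and not actively searching are outside the labor force).
Civilian working-age population = 187.04 + 86.31 = 273.35 million.
Unemployment rate = 7.34 / 187.04 = 3.92%.
Labor force participation rate = 187.04 / 273.35 = 68.43%.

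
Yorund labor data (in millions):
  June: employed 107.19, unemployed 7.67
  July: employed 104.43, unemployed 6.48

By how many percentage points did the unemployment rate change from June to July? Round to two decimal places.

The unemployment rate changed by −0.84 percentage points.

June: labor force = 107.19 + 7.67 = 114.86; u = 7.67/114.86 = 6.68%.
July: labor force = 104.43 + 6.48 = 110.91; u = 6.48/110.91 = 5.84%.
Change = 5.84% − 6.68% = −0.84 pp.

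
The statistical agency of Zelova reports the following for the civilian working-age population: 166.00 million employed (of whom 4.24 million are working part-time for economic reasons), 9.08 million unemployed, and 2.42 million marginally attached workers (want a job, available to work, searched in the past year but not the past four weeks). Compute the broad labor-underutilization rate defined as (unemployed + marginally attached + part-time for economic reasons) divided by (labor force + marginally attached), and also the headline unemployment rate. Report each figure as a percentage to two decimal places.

Broad underutilization rate ≈ 8.87%; headline unemployment rate ≈ 5.19%.

Labor force = 166.00 + 9.08 = 175.08 million.
Numerator = 9.08 + 2.42 + 4.24 = 15.74 million.
Denominator = 175.08 + 2.42 = 177.50 million.
Broad rate = 15.74 / 177.50 = 8.87%.
Headline unemployment rate = 9.08 / 175.08 = 5.19%.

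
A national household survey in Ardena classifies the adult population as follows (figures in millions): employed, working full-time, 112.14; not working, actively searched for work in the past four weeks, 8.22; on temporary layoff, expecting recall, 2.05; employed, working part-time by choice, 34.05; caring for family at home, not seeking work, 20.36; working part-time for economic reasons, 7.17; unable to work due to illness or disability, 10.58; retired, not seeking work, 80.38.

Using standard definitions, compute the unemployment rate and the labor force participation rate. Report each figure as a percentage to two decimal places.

Employed = 112.14 + 34.05 + 7.17 = 153.36 million (anyone who worked, including part-time for economic reasons, counts as employed).
Unemployed = 8.22 + 2.05 = 10.27 million (jobless and actively searching, or on temporary layoff).
Labor force = 153.36 + 10.27 = 163.63 million.
Not in labor force = 20.36 + 10.58 + 80.38 = 111.32 million (those not working and not actively searching are outside the labor force).
Civilian working-age population = 163.63 + 111.32 = 274.95 million.
Unemployment rate = 10.27 / 163.63 = 6.28%.
Labor force participation rate = 163.63 / 274.95 = 59.51%.

Unemployment rate ≈ 6.28%; labor force participation rate ≈ 59.51%.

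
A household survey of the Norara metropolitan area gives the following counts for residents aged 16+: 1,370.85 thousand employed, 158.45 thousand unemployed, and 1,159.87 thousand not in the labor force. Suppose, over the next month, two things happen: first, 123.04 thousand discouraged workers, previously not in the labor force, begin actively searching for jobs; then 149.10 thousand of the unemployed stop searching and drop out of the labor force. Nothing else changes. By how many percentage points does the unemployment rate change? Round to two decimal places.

The unemployment rate changes by −1.55 percentage points.

Initially, labor force = 1,370.85 + 158.45 = 1,529.30 thousand, so u = 158.45/1,529.30 = 10.36%.
After the first change, unemployed and labor force both rise by 123.04 → E = 1,370.85, U = 281.49, labor force = 1,652.34 thousand.
After the second change, unemployed and labor force both fall by 149.10 → E = 1,370.85, U = 132.39, labor force = 1,503.24 thousand.
New unemployment rate = 132.39 / 1,503.24 = 8.81%.
Change = 8.81% − 10.36% = −1.55 percentage points.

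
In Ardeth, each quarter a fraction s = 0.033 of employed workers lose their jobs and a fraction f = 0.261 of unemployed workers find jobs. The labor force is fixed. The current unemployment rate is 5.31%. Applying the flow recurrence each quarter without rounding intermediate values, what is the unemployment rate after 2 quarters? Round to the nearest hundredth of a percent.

With a fixed labor force, u_{t+1} = u_t + s·(1−u_t) − f·u_t = u_t·(1−s−f) + s.
Here 1−s−f = 0.706 and s = 0.033.
u_1 = 0.053100 × 0.706 + 0.033 = 0.070489.
u_2 = 0.070489 × 0.706 + 0.033 = 0.082765.

Unemployment rate after two quarters ≈ 8.28%.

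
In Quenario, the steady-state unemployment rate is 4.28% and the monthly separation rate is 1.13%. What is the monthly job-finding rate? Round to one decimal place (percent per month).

Job-finding rate ≈ 25.3% per month.

From u* = s/(s+f): f = s·(1−u)/u.
f = 1.13 × (1 − 0.0428) / 0.0428 = 1.0816 / 0.0428 ≈ 25.3% per month.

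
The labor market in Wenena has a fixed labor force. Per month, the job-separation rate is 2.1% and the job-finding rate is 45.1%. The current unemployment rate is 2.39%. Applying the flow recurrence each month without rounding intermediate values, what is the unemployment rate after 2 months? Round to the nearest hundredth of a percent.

Unemployment rate after two months ≈ 3.88%.

With a fixed labor force, u_{t+1} = u_t + s·(1−u_t) − f·u_t = u_t·(1−s−f) + s.
Here 1−s−f = 0.528 and s = 0.021.
u_1 = 0.023900 × 0.528 + 0.021 = 0.033619.
u_2 = 0.033619 × 0.528 + 0.021 = 0.038751.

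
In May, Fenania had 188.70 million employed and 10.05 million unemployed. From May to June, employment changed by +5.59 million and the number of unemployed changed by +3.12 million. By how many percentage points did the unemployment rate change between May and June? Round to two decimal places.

May: labor force = 188.70 + 10.05 = 198.75; u = 10.05/198.75 = 5.06%.
June: labor force = 194.29 + 13.17 = 207.46; u = 13.17/207.46 = 6.35%.
Change = 6.35% − 5.06% = +1.29 pp.

The unemployment rate changed by +1.29 percentage points.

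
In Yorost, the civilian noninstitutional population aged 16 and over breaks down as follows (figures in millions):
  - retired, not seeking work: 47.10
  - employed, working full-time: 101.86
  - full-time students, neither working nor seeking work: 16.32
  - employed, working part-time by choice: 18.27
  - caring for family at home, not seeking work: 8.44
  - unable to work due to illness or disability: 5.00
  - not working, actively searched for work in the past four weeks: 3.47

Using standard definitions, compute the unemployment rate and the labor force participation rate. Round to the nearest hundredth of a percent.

Unemployment rate ≈ 2.81%; labor force participation rate ≈ 61.66%.

Employed = 101.86 + 18.27 = 120.13 million.
Unemployed = 3.47 million.
Labor force = 120.13 + 3.47 = 123.60 million.
Not in labor force = 47.10 + 16.32 + 8.44 + 5.00 = 76.86 million (those not working and not actively searching are outside the labor force).
Civilian working-age population = 123.60 + 76.86 = 200.46 million.
Unemployment rate = 3.47 / 123.60 = 2.81%.
Labor force participation rate = 123.60 / 200.46 = 61.66%.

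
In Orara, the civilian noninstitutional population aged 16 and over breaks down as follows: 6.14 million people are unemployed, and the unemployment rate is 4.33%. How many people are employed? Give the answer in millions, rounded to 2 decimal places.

About 135.66 million are employed.

Labor force = U / u = 6.14 / 0.0433 ≈ 141.80 million.
Employed = labor force − unemployed = 141.80 − 6.14 = 135.66 million.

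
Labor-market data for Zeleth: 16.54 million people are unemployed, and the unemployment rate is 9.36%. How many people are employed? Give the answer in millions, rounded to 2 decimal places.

Labor force = U / u = 16.54 / 0.0936 ≈ 176.71 million.
Employed = labor force − unemployed = 176.71 − 16.54 = 160.17 million.

About 160.17 million are employed.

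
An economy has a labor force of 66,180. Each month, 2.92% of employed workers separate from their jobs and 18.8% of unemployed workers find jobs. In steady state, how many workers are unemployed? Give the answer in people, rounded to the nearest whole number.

Steady-state unemployment rate u* = s/(s+f) = 2.92/(2.92+18.8) = 0.134438.
Unemployed = u* × labor force = 0.134438 × 66,180 ≈ 8,897.

About 8,897 are unemployed in steady state.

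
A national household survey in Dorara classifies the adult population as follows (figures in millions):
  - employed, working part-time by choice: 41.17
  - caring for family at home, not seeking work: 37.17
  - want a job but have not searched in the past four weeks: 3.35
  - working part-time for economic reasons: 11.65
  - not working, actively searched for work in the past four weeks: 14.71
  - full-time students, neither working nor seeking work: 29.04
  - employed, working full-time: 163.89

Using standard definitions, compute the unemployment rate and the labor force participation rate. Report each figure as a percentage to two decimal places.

Employed = 41.17 + 11.65 + 163.89 = 216.71 million (anyone who worked, including part-time for economic reasons, counts as employed).
Unemployed = 14.71 million.
Labor force = 216.71 + 14.71 = 231.42 million.
Not in labor force = 37.17 + 3.35 + 29.04 = 69.56 million (those not working and not actively searching are outside the labor force — including those who want a job but have given up searching).
Civilian working-age population = 231.42 + 69.56 = 300.98 million.
Unemployment rate = 14.71 / 231.42 = 6.36%.
Labor force participation rate = 231.42 / 300.98 = 76.89%.

Unemployment rate ≈ 6.36%; labor force participation rate ≈ 76.89%.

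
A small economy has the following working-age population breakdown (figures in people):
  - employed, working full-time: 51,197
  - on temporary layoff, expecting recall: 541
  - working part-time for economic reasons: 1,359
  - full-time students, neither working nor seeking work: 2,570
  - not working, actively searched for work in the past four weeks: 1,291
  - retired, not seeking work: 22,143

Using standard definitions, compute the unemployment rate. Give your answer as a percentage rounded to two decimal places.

Unemployment rate ≈ 3.37%.

Employed = 51,197 + 1,359 = 52,556 (anyone who worked, including part-time for economic reasons, counts as employed).
Unemployed = 541 + 1,291 = 1,832 (jobless and actively searching, or on temporary layoff).
Labor force = 52,556 + 1,832 = 54,388.
Unemployment rate = 1,832 / 54,388 = 3.37%.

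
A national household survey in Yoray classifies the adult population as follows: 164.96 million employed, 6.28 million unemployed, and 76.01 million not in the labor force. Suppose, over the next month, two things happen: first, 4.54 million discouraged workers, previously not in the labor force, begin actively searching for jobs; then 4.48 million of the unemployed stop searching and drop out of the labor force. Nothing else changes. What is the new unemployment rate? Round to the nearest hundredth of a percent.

New unemployment rate ≈ 3.70%.

Initially, labor force = 164.96 + 6.28 = 171.24 million, so u = 6.28/171.24 = 3.67%.
After the first change, unemployed and labor force both rise by 4.54 → E = 164.96, U = 10.82, labor force = 175.78 million.
After the second change, unemployed and labor force both fall by 4.48 → E = 164.96, U = 6.34, labor force = 171.30 million.
New unemployment rate = 6.34 / 171.30 = 3.70%.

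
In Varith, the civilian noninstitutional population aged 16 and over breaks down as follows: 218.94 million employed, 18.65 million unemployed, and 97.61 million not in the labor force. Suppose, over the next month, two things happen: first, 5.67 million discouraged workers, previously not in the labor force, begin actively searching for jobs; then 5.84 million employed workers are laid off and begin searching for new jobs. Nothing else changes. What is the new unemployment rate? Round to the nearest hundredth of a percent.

New unemployment rate ≈ 12.40%.

Initially, labor force = 218.94 + 18.65 = 237.59 million, so u = 18.65/237.59 = 7.85%.
After the first change, unemployed and labor force both rise by 5.67 → E = 218.94, U = 24.32, labor force = 243.26 million.
After the second change, employed falls and unemployed rises by 5.84; labor force unchanged → E = 213.10, U = 30.16, labor force = 243.26 million.
New unemployment rate = 30.16 / 243.26 = 12.40%.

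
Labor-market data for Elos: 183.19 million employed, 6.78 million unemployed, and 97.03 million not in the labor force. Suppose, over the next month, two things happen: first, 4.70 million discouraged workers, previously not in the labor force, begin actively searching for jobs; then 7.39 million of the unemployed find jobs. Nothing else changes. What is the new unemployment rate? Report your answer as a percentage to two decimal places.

Initially, labor force = 183.19 + 6.78 = 189.97 million, so u = 6.78/189.97 = 3.57%.
After the first change, unemployed and labor force both rise by 4.70 → E = 183.19, U = 11.48, labor force = 194.67 million.
After the second change, unemployed falls and employed rises by 7.39; labor force unchanged → E = 190.58, U = 4.09, labor force = 194.67 million.
New unemployment rate = 4.09 / 194.67 = 2.10%.

New unemployment rate ≈ 2.10%.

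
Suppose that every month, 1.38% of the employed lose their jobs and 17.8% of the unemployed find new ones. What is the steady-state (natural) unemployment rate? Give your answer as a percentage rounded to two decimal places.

Steady-state unemployment rate ≈ 7.19%.

At steady state the flows balance: s·E = f·U, so U/(E+U) = s/(s+f).
u* = 1.38 / (1.38 + 17.8) = 1.38 / 19.18 = 7.19%.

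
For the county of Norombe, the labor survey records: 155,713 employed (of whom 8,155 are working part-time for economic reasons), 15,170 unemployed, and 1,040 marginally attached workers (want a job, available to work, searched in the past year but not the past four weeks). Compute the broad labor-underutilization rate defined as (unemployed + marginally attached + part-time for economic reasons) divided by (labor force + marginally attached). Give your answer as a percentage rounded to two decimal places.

Broad underutilization rate ≈ 14.17%.

Labor force = 155,713 + 15,170 = 170,883.
Numerator = 15,170 + 1,040 + 8,155 = 24,365.
Denominator = 170,883 + 1,040 = 171,923.
Broad rate = 24,365 / 171,923 = 14.17%.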